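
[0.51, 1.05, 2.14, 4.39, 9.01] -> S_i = 0.51*2.05^i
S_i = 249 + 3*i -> [249, 252, 255, 258, 261]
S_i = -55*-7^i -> [-55, 385, -2695, 18865, -132055]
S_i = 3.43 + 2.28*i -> [3.43, 5.71, 7.99, 10.27, 12.55]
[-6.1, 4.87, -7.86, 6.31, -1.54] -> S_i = Random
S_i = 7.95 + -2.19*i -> [7.95, 5.76, 3.57, 1.38, -0.81]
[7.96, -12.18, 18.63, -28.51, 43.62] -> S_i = 7.96*(-1.53)^i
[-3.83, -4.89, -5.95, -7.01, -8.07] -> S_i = -3.83 + -1.06*i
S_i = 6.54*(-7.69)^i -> [6.54, -50.29, 386.75, -2974.11, 22870.89]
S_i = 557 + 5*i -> [557, 562, 567, 572, 577]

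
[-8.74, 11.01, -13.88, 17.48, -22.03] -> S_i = -8.74*(-1.26)^i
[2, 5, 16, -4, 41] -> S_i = Random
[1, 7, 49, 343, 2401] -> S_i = 1*7^i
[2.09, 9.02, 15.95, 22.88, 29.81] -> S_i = 2.09 + 6.93*i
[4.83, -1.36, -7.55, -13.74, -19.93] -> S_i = 4.83 + -6.19*i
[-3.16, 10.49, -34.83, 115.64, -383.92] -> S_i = -3.16*(-3.32)^i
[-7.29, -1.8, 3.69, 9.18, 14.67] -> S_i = -7.29 + 5.49*i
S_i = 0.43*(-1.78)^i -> [0.43, -0.77, 1.36, -2.43, 4.32]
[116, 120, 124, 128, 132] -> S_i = 116 + 4*i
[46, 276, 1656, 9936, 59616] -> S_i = 46*6^i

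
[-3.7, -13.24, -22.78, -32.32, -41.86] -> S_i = -3.70 + -9.54*i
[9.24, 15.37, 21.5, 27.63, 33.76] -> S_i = 9.24 + 6.13*i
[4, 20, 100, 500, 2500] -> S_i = 4*5^i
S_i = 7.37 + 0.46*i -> [7.37, 7.83, 8.29, 8.75, 9.21]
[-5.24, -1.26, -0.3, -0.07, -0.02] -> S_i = -5.24*0.24^i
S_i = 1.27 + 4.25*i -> [1.27, 5.52, 9.77, 14.02, 18.27]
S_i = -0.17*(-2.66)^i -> [-0.17, 0.45, -1.2, 3.2, -8.51]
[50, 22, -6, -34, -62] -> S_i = 50 + -28*i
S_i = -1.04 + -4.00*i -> [-1.04, -5.04, -9.04, -13.04, -17.04]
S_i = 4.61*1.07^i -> [4.61, 4.93, 5.28, 5.65, 6.04]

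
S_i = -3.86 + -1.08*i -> [-3.86, -4.94, -6.02, -7.1, -8.18]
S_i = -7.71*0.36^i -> [-7.71, -2.78, -1.0, -0.36, -0.13]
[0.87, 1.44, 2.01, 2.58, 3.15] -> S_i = 0.87 + 0.57*i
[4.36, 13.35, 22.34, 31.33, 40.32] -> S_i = 4.36 + 8.99*i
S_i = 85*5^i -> [85, 425, 2125, 10625, 53125]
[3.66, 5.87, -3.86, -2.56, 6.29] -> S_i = Random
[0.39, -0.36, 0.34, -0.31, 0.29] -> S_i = 0.39*(-0.93)^i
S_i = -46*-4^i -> [-46, 184, -736, 2944, -11776]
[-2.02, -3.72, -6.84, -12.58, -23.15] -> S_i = -2.02*1.84^i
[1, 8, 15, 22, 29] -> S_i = 1 + 7*i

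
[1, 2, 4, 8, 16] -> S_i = 1*2^i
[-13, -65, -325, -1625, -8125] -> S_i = -13*5^i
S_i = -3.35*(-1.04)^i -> [-3.35, 3.48, -3.62, 3.77, -3.92]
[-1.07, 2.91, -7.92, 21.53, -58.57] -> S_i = -1.07*(-2.72)^i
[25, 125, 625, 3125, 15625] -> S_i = 25*5^i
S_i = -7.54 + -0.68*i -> [-7.54, -8.22, -8.9, -9.58, -10.26]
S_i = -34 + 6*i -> [-34, -28, -22, -16, -10]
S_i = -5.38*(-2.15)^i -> [-5.38, 11.57, -24.87, 53.47, -114.96]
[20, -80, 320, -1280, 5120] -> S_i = 20*-4^i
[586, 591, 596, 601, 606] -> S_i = 586 + 5*i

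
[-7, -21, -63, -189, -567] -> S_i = -7*3^i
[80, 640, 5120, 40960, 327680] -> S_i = 80*8^i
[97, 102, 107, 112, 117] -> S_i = 97 + 5*i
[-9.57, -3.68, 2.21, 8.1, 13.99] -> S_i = -9.57 + 5.89*i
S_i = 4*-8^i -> [4, -32, 256, -2048, 16384]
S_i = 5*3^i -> [5, 15, 45, 135, 405]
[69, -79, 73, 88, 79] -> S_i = Random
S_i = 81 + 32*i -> [81, 113, 145, 177, 209]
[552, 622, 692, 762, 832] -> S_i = 552 + 70*i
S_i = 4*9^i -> [4, 36, 324, 2916, 26244]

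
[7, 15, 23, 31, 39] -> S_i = 7 + 8*i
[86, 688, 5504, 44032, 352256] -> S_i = 86*8^i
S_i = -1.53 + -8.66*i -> [-1.53, -10.19, -18.85, -27.51, -36.17]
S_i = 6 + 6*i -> [6, 12, 18, 24, 30]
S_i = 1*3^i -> [1, 3, 9, 27, 81]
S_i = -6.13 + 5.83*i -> [-6.13, -0.3, 5.53, 11.36, 17.19]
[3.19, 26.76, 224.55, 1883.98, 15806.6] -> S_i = 3.19*8.39^i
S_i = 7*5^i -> [7, 35, 175, 875, 4375]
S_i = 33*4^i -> [33, 132, 528, 2112, 8448]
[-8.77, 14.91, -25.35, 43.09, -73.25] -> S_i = -8.77*(-1.70)^i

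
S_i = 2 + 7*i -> [2, 9, 16, 23, 30]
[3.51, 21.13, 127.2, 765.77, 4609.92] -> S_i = 3.51*6.02^i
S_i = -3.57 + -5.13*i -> [-3.57, -8.7, -13.83, -18.96, -24.09]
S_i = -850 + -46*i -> [-850, -896, -942, -988, -1034]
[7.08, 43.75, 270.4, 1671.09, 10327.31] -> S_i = 7.08*6.18^i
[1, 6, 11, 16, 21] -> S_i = 1 + 5*i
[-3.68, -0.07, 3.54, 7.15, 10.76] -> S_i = -3.68 + 3.61*i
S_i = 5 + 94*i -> [5, 99, 193, 287, 381]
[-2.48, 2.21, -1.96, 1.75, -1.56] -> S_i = -2.48*(-0.89)^i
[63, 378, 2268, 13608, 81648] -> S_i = 63*6^i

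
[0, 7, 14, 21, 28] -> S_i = 0 + 7*i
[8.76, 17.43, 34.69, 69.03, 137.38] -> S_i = 8.76*1.99^i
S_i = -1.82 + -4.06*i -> [-1.82, -5.88, -9.94, -14.0, -18.06]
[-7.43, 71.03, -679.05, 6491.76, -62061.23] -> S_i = -7.43*(-9.56)^i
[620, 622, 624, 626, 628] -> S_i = 620 + 2*i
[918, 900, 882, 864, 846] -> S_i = 918 + -18*i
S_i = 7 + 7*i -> [7, 14, 21, 28, 35]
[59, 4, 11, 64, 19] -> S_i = Random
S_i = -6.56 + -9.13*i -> [-6.56, -15.69, -24.82, -33.95, -43.08]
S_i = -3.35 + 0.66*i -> [-3.35, -2.69, -2.03, -1.37, -0.71]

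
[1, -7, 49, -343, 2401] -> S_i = 1*-7^i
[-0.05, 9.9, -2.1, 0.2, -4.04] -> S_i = Random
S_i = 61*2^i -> [61, 122, 244, 488, 976]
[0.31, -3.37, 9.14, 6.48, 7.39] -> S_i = Random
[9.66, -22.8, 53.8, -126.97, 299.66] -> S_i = 9.66*(-2.36)^i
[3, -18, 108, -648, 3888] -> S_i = 3*-6^i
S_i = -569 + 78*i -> [-569, -491, -413, -335, -257]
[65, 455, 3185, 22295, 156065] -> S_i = 65*7^i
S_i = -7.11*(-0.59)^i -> [-7.11, 4.19, -2.47, 1.46, -0.86]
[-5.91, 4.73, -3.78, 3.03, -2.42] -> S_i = -5.91*(-0.80)^i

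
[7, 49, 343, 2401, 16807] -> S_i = 7*7^i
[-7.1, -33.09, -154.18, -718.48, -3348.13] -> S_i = -7.10*4.66^i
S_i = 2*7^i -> [2, 14, 98, 686, 4802]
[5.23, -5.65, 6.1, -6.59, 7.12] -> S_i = 5.23*(-1.08)^i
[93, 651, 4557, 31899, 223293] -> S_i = 93*7^i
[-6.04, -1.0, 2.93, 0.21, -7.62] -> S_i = Random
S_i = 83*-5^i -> [83, -415, 2075, -10375, 51875]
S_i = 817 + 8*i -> [817, 825, 833, 841, 849]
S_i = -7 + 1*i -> [-7, -6, -5, -4, -3]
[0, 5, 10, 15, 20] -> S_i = 0 + 5*i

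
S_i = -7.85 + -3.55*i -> [-7.85, -11.4, -14.95, -18.5, -22.05]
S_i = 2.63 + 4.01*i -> [2.63, 6.64, 10.65, 14.66, 18.67]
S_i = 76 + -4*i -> [76, 72, 68, 64, 60]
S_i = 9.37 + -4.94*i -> [9.37, 4.43, -0.51, -5.45, -10.39]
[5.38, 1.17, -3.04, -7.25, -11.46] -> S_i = 5.38 + -4.21*i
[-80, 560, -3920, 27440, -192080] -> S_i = -80*-7^i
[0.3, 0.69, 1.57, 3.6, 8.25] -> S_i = 0.30*2.29^i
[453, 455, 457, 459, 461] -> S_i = 453 + 2*i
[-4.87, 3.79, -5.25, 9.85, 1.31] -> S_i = Random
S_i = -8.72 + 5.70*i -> [-8.72, -3.02, 2.68, 8.38, 14.08]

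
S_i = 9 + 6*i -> [9, 15, 21, 27, 33]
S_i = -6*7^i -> [-6, -42, -294, -2058, -14406]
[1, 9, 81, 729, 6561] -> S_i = 1*9^i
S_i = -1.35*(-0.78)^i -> [-1.35, 1.05, -0.82, 0.64, -0.5]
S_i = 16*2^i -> [16, 32, 64, 128, 256]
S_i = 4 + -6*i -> [4, -2, -8, -14, -20]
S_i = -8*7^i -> [-8, -56, -392, -2744, -19208]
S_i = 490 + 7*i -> [490, 497, 504, 511, 518]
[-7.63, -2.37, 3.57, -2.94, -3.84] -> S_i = Random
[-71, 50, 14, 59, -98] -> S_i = Random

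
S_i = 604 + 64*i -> [604, 668, 732, 796, 860]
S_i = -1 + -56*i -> [-1, -57, -113, -169, -225]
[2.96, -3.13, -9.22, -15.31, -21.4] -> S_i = 2.96 + -6.09*i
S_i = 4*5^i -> [4, 20, 100, 500, 2500]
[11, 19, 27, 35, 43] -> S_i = 11 + 8*i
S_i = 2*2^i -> [2, 4, 8, 16, 32]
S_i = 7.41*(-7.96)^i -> [7.41, -58.98, 469.51, -3737.3, 29748.87]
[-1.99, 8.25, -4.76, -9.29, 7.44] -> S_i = Random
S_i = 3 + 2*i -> [3, 5, 7, 9, 11]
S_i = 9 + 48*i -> [9, 57, 105, 153, 201]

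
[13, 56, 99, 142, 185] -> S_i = 13 + 43*i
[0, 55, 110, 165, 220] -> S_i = 0 + 55*i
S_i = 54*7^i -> [54, 378, 2646, 18522, 129654]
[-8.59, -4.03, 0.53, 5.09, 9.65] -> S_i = -8.59 + 4.56*i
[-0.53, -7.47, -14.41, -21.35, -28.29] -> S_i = -0.53 + -6.94*i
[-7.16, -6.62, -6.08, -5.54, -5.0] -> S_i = -7.16 + 0.54*i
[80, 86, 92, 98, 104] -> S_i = 80 + 6*i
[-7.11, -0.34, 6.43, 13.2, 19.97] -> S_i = -7.11 + 6.77*i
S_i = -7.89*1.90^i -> [-7.89, -14.99, -28.48, -54.12, -102.82]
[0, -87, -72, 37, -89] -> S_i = Random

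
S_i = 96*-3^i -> [96, -288, 864, -2592, 7776]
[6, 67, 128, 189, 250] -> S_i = 6 + 61*i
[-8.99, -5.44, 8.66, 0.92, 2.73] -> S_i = Random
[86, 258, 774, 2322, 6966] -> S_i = 86*3^i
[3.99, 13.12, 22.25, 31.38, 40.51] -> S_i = 3.99 + 9.13*i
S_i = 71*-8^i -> [71, -568, 4544, -36352, 290816]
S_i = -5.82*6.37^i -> [-5.82, -37.07, -236.16, -1504.32, -9582.54]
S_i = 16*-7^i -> [16, -112, 784, -5488, 38416]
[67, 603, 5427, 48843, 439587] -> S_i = 67*9^i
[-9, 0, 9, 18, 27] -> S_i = -9 + 9*i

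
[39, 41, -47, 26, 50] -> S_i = Random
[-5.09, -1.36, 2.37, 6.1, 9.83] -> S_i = -5.09 + 3.73*i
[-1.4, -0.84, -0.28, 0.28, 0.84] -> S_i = -1.40 + 0.56*i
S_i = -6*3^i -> [-6, -18, -54, -162, -486]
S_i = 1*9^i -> [1, 9, 81, 729, 6561]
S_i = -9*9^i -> [-9, -81, -729, -6561, -59049]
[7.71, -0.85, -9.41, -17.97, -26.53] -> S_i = 7.71 + -8.56*i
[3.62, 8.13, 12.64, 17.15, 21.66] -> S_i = 3.62 + 4.51*i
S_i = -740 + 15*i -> [-740, -725, -710, -695, -680]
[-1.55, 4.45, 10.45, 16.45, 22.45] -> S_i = -1.55 + 6.00*i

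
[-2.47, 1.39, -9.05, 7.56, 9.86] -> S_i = Random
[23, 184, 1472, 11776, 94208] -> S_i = 23*8^i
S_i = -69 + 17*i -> [-69, -52, -35, -18, -1]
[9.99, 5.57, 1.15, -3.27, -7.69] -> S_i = 9.99 + -4.42*i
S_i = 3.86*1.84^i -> [3.86, 7.1, 13.07, 24.05, 44.24]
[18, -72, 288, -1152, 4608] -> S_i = 18*-4^i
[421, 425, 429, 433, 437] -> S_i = 421 + 4*i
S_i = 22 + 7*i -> [22, 29, 36, 43, 50]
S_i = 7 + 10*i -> [7, 17, 27, 37, 47]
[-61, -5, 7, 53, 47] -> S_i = Random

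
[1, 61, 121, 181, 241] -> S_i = 1 + 60*i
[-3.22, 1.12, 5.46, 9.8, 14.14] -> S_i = -3.22 + 4.34*i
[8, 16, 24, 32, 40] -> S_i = 8 + 8*i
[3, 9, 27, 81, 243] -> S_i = 3*3^i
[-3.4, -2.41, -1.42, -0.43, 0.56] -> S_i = -3.40 + 0.99*i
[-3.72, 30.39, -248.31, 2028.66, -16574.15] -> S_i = -3.72*(-8.17)^i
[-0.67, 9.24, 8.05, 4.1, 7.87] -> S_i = Random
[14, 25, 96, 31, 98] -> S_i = Random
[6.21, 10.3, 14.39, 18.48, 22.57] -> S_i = 6.21 + 4.09*i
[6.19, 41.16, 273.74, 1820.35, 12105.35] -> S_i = 6.19*6.65^i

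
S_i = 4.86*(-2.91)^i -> [4.86, -14.14, 41.15, -119.76, 348.5]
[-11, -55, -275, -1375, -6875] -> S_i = -11*5^i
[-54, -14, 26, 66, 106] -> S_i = -54 + 40*i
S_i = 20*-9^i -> [20, -180, 1620, -14580, 131220]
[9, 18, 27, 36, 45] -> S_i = 9 + 9*i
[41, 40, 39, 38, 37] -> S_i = 41 + -1*i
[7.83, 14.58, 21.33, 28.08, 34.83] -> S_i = 7.83 + 6.75*i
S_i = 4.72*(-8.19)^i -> [4.72, -38.66, 316.6, -2592.95, 21236.24]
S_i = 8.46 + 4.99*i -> [8.46, 13.45, 18.44, 23.43, 28.42]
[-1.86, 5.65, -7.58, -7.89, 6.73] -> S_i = Random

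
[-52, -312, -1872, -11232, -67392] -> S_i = -52*6^i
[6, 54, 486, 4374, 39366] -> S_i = 6*9^i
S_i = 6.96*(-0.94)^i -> [6.96, -6.54, 6.15, -5.78, 5.43]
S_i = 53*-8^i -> [53, -424, 3392, -27136, 217088]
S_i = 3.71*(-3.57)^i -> [3.71, -13.24, 47.28, -168.8, 602.62]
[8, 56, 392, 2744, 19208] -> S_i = 8*7^i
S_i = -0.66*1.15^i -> [-0.66, -0.76, -0.87, -1.0, -1.15]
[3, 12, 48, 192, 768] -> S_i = 3*4^i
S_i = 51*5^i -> [51, 255, 1275, 6375, 31875]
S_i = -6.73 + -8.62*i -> [-6.73, -15.35, -23.97, -32.59, -41.21]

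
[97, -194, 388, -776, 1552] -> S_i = 97*-2^i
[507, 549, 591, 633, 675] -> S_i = 507 + 42*i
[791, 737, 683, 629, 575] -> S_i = 791 + -54*i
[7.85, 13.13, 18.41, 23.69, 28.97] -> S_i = 7.85 + 5.28*i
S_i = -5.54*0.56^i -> [-5.54, -3.1, -1.74, -0.97, -0.54]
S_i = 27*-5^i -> [27, -135, 675, -3375, 16875]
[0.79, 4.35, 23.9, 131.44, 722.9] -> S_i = 0.79*5.50^i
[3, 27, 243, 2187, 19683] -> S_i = 3*9^i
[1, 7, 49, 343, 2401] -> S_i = 1*7^i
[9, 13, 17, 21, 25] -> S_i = 9 + 4*i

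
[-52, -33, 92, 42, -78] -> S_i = Random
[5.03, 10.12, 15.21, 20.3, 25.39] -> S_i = 5.03 + 5.09*i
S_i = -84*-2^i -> [-84, 168, -336, 672, -1344]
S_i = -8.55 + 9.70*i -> [-8.55, 1.15, 10.85, 20.55, 30.25]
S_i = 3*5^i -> [3, 15, 75, 375, 1875]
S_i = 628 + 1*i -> [628, 629, 630, 631, 632]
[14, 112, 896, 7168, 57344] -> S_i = 14*8^i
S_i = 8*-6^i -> [8, -48, 288, -1728, 10368]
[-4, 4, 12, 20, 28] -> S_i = -4 + 8*i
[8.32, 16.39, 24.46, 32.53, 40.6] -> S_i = 8.32 + 8.07*i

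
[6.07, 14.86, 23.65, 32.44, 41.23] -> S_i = 6.07 + 8.79*i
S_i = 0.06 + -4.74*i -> [0.06, -4.68, -9.42, -14.16, -18.9]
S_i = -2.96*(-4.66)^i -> [-2.96, 13.79, -64.28, 299.54, -1395.84]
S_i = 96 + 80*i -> [96, 176, 256, 336, 416]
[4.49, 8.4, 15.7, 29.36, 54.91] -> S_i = 4.49*1.87^i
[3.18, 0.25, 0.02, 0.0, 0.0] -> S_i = 3.18*0.08^i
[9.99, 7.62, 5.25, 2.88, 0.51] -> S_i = 9.99 + -2.37*i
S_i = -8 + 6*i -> [-8, -2, 4, 10, 16]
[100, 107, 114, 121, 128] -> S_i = 100 + 7*i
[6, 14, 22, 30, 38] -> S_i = 6 + 8*i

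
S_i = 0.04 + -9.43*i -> [0.04, -9.39, -18.82, -28.25, -37.68]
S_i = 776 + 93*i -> [776, 869, 962, 1055, 1148]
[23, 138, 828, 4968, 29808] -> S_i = 23*6^i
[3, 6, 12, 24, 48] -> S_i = 3*2^i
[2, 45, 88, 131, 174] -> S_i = 2 + 43*i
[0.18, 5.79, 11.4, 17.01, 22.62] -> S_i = 0.18 + 5.61*i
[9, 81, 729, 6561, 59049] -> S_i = 9*9^i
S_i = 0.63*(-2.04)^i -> [0.63, -1.29, 2.62, -5.35, 10.91]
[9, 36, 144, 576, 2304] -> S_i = 9*4^i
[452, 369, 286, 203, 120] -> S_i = 452 + -83*i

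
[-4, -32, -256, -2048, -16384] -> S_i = -4*8^i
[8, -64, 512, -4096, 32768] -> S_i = 8*-8^i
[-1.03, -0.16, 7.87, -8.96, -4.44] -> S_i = Random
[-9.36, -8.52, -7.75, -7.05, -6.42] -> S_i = -9.36*0.91^i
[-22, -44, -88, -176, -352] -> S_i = -22*2^i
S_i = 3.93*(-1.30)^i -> [3.93, -5.11, 6.64, -8.63, 11.22]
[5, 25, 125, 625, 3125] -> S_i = 5*5^i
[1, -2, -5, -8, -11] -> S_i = 1 + -3*i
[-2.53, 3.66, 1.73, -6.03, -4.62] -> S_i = Random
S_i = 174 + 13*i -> [174, 187, 200, 213, 226]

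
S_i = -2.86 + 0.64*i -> [-2.86, -2.22, -1.58, -0.94, -0.3]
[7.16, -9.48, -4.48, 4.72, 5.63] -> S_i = Random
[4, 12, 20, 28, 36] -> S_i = 4 + 8*i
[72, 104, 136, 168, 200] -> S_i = 72 + 32*i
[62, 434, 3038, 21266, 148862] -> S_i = 62*7^i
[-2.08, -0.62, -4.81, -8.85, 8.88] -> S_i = Random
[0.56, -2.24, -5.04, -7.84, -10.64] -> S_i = 0.56 + -2.80*i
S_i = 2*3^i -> [2, 6, 18, 54, 162]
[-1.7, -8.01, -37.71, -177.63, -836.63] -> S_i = -1.70*4.71^i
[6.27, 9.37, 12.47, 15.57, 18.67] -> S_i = 6.27 + 3.10*i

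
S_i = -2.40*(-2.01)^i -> [-2.4, 4.82, -9.7, 19.49, -39.17]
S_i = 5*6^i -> [5, 30, 180, 1080, 6480]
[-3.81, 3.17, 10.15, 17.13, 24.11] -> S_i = -3.81 + 6.98*i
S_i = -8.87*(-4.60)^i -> [-8.87, 40.8, -187.69, 863.37, -3971.5]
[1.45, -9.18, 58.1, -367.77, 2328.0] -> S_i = 1.45*(-6.33)^i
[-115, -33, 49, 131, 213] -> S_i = -115 + 82*i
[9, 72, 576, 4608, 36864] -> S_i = 9*8^i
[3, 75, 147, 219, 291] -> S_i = 3 + 72*i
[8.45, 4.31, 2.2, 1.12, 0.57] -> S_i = 8.45*0.51^i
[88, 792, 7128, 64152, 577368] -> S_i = 88*9^i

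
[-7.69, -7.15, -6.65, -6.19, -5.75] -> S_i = -7.69*0.93^i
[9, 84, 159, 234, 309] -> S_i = 9 + 75*i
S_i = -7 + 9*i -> [-7, 2, 11, 20, 29]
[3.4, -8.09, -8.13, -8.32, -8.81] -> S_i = Random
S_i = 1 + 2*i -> [1, 3, 5, 7, 9]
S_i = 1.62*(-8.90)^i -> [1.62, -14.42, 128.32, -1142.05, 10164.24]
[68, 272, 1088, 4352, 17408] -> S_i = 68*4^i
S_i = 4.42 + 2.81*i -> [4.42, 7.23, 10.04, 12.85, 15.66]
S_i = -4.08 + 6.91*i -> [-4.08, 2.83, 9.74, 16.65, 23.56]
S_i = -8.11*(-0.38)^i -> [-8.11, 3.08, -1.17, 0.45, -0.17]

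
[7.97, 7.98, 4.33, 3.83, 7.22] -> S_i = Random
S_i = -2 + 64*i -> [-2, 62, 126, 190, 254]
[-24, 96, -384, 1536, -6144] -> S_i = -24*-4^i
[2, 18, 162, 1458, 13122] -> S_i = 2*9^i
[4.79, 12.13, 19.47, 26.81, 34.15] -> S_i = 4.79 + 7.34*i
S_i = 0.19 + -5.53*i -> [0.19, -5.34, -10.87, -16.4, -21.93]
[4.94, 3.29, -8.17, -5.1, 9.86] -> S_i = Random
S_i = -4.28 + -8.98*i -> [-4.28, -13.26, -22.24, -31.22, -40.2]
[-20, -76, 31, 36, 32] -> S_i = Random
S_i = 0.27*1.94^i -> [0.27, 0.52, 1.02, 1.97, 3.82]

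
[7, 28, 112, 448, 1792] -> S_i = 7*4^i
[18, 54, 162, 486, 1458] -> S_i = 18*3^i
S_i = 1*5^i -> [1, 5, 25, 125, 625]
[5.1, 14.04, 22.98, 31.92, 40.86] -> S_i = 5.10 + 8.94*i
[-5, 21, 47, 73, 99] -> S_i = -5 + 26*i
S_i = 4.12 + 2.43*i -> [4.12, 6.55, 8.98, 11.41, 13.84]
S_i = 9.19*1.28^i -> [9.19, 11.76, 15.06, 19.27, 24.67]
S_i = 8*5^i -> [8, 40, 200, 1000, 5000]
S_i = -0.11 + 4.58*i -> [-0.11, 4.47, 9.05, 13.63, 18.21]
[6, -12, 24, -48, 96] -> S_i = 6*-2^i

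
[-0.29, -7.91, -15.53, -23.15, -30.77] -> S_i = -0.29 + -7.62*i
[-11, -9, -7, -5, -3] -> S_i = -11 + 2*i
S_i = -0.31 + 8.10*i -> [-0.31, 7.79, 15.89, 23.99, 32.09]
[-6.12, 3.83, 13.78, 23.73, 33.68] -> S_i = -6.12 + 9.95*i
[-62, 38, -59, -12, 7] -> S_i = Random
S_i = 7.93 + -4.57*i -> [7.93, 3.36, -1.21, -5.78, -10.35]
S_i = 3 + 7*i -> [3, 10, 17, 24, 31]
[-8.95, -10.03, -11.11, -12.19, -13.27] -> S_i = -8.95 + -1.08*i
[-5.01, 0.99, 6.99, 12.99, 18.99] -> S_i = -5.01 + 6.00*i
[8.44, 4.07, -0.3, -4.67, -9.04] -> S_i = 8.44 + -4.37*i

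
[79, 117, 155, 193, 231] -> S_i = 79 + 38*i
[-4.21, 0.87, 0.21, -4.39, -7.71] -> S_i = Random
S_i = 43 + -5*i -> [43, 38, 33, 28, 23]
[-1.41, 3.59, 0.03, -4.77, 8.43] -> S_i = Random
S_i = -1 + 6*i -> [-1, 5, 11, 17, 23]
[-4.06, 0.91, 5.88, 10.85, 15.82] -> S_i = -4.06 + 4.97*i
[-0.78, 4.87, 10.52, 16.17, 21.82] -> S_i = -0.78 + 5.65*i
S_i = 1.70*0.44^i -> [1.7, 0.75, 0.33, 0.14, 0.06]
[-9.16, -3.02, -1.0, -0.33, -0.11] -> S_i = -9.16*0.33^i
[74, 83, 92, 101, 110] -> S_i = 74 + 9*i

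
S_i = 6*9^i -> [6, 54, 486, 4374, 39366]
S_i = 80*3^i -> [80, 240, 720, 2160, 6480]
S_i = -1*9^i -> [-1, -9, -81, -729, -6561]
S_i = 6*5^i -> [6, 30, 150, 750, 3750]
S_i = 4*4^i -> [4, 16, 64, 256, 1024]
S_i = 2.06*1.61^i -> [2.06, 3.32, 5.34, 8.6, 13.84]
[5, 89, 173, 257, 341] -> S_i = 5 + 84*i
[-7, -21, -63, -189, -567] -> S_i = -7*3^i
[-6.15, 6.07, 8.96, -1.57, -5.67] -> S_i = Random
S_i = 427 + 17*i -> [427, 444, 461, 478, 495]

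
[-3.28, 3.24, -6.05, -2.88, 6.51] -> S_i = Random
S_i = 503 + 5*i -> [503, 508, 513, 518, 523]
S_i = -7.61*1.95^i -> [-7.61, -14.84, -28.94, -56.43, -110.03]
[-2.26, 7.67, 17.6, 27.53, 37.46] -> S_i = -2.26 + 9.93*i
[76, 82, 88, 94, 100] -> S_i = 76 + 6*i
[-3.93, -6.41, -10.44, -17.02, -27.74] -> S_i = -3.93*1.63^i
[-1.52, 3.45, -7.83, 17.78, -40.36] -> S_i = -1.52*(-2.27)^i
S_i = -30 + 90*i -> [-30, 60, 150, 240, 330]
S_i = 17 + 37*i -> [17, 54, 91, 128, 165]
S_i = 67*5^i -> [67, 335, 1675, 8375, 41875]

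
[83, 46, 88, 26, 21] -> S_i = Random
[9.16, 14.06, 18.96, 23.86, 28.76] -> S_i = 9.16 + 4.90*i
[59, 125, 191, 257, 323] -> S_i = 59 + 66*i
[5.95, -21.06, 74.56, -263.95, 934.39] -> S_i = 5.95*(-3.54)^i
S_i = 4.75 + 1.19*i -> [4.75, 5.94, 7.13, 8.32, 9.51]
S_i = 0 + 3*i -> [0, 3, 6, 9, 12]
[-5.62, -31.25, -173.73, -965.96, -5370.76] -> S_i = -5.62*5.56^i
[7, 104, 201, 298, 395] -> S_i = 7 + 97*i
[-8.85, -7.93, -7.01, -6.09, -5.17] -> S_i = -8.85 + 0.92*i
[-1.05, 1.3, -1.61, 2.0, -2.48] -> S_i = -1.05*(-1.24)^i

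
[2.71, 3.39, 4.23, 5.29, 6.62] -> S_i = 2.71*1.25^i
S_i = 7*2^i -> [7, 14, 28, 56, 112]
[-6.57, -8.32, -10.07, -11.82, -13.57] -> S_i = -6.57 + -1.75*i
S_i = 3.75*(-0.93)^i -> [3.75, -3.49, 3.24, -3.02, 2.81]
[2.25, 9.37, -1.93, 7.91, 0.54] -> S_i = Random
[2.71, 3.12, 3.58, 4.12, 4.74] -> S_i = 2.71*1.15^i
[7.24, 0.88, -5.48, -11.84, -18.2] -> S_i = 7.24 + -6.36*i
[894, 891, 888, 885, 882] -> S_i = 894 + -3*i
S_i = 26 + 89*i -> [26, 115, 204, 293, 382]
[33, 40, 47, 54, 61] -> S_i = 33 + 7*i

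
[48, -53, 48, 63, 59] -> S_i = Random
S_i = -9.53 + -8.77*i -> [-9.53, -18.3, -27.07, -35.84, -44.61]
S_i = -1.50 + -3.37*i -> [-1.5, -4.87, -8.24, -11.61, -14.98]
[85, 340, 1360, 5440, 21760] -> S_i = 85*4^i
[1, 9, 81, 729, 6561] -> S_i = 1*9^i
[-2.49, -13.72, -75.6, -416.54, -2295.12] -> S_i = -2.49*5.51^i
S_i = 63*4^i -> [63, 252, 1008, 4032, 16128]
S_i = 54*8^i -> [54, 432, 3456, 27648, 221184]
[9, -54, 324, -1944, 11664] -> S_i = 9*-6^i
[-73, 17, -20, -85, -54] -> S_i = Random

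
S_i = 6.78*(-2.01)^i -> [6.78, -13.63, 27.39, -55.06, 110.67]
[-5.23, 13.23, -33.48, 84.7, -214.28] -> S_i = -5.23*(-2.53)^i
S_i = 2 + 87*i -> [2, 89, 176, 263, 350]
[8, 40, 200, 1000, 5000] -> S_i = 8*5^i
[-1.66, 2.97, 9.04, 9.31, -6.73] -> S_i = Random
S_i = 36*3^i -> [36, 108, 324, 972, 2916]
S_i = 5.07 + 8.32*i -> [5.07, 13.39, 21.71, 30.03, 38.35]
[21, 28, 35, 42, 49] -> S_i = 21 + 7*i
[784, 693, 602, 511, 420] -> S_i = 784 + -91*i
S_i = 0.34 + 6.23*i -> [0.34, 6.57, 12.8, 19.03, 25.26]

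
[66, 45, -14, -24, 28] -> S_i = Random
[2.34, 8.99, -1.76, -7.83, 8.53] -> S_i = Random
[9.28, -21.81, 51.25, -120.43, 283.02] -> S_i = 9.28*(-2.35)^i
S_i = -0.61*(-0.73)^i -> [-0.61, 0.45, -0.33, 0.24, -0.17]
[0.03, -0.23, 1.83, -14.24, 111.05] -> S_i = 0.03*(-7.80)^i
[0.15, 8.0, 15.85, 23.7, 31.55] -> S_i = 0.15 + 7.85*i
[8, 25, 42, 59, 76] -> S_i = 8 + 17*i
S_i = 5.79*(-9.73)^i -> [5.79, -56.34, 548.16, -5333.56, 51895.53]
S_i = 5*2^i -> [5, 10, 20, 40, 80]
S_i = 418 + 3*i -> [418, 421, 424, 427, 430]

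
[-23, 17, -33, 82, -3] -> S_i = Random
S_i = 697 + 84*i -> [697, 781, 865, 949, 1033]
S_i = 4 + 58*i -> [4, 62, 120, 178, 236]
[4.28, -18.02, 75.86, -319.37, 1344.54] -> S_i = 4.28*(-4.21)^i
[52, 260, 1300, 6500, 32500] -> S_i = 52*5^i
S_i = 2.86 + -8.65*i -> [2.86, -5.79, -14.44, -23.09, -31.74]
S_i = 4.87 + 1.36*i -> [4.87, 6.23, 7.59, 8.95, 10.31]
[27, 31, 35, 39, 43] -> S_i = 27 + 4*i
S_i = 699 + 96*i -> [699, 795, 891, 987, 1083]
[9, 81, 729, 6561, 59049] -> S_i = 9*9^i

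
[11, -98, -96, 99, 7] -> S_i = Random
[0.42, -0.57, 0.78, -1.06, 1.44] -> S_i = 0.42*(-1.36)^i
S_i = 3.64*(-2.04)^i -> [3.64, -7.43, 15.15, -30.9, 63.04]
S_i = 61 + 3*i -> [61, 64, 67, 70, 73]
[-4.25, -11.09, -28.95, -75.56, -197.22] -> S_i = -4.25*2.61^i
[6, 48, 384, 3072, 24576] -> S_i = 6*8^i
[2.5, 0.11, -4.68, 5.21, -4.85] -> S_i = Random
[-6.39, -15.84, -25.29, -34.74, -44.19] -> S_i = -6.39 + -9.45*i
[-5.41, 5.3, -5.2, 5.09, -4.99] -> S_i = -5.41*(-0.98)^i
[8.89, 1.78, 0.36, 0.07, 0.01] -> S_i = 8.89*0.20^i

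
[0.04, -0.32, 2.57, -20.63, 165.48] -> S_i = 0.04*(-8.02)^i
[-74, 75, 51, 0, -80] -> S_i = Random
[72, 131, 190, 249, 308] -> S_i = 72 + 59*i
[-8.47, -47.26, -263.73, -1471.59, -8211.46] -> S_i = -8.47*5.58^i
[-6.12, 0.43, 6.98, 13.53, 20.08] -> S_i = -6.12 + 6.55*i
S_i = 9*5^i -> [9, 45, 225, 1125, 5625]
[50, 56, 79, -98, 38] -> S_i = Random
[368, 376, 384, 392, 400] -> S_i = 368 + 8*i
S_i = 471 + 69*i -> [471, 540, 609, 678, 747]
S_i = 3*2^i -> [3, 6, 12, 24, 48]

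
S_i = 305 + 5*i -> [305, 310, 315, 320, 325]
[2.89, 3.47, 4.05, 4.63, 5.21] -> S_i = 2.89 + 0.58*i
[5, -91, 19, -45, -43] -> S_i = Random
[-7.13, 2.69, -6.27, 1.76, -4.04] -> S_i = Random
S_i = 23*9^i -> [23, 207, 1863, 16767, 150903]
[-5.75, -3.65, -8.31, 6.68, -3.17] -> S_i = Random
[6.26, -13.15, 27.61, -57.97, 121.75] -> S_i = 6.26*(-2.10)^i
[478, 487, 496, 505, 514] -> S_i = 478 + 9*i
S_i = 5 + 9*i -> [5, 14, 23, 32, 41]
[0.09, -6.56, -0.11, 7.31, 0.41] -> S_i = Random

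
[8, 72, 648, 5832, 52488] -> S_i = 8*9^i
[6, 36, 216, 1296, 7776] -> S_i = 6*6^i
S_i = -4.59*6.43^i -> [-4.59, -29.51, -189.77, -1220.24, -7846.15]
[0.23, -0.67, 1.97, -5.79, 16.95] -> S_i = 0.23*(-2.93)^i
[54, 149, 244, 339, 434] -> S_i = 54 + 95*i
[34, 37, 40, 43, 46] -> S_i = 34 + 3*i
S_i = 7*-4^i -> [7, -28, 112, -448, 1792]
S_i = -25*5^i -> [-25, -125, -625, -3125, -15625]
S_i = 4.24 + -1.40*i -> [4.24, 2.84, 1.44, 0.04, -1.36]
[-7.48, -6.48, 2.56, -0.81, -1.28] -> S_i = Random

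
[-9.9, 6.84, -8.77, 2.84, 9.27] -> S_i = Random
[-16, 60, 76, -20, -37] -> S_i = Random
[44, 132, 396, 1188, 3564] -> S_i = 44*3^i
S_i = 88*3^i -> [88, 264, 792, 2376, 7128]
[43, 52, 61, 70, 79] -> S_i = 43 + 9*i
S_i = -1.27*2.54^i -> [-1.27, -3.23, -8.19, -20.81, -52.86]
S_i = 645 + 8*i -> [645, 653, 661, 669, 677]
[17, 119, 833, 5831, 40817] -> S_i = 17*7^i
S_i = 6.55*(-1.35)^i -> [6.55, -8.84, 11.94, -16.12, 21.76]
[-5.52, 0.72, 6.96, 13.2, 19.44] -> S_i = -5.52 + 6.24*i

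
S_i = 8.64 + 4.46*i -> [8.64, 13.1, 17.56, 22.02, 26.48]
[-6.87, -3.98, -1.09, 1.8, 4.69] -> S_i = -6.87 + 2.89*i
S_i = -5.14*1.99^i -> [-5.14, -10.23, -20.35, -40.51, -80.61]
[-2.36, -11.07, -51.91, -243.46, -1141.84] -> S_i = -2.36*4.69^i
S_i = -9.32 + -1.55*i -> [-9.32, -10.87, -12.42, -13.97, -15.52]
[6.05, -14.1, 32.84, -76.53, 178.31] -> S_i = 6.05*(-2.33)^i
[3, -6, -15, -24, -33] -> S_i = 3 + -9*i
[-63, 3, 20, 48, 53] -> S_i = Random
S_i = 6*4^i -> [6, 24, 96, 384, 1536]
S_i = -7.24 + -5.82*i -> [-7.24, -13.06, -18.88, -24.7, -30.52]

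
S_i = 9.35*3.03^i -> [9.35, 28.33, 85.84, 260.1, 788.1]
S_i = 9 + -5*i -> [9, 4, -1, -6, -11]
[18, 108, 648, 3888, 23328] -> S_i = 18*6^i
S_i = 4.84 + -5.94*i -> [4.84, -1.1, -7.04, -12.98, -18.92]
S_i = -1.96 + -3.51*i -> [-1.96, -5.47, -8.98, -12.49, -16.0]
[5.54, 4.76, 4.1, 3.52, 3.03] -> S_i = 5.54*0.86^i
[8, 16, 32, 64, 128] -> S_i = 8*2^i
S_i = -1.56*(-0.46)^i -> [-1.56, 0.72, -0.33, 0.15, -0.07]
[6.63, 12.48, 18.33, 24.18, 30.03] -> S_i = 6.63 + 5.85*i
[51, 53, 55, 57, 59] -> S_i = 51 + 2*i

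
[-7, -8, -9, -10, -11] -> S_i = -7 + -1*i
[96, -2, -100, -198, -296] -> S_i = 96 + -98*i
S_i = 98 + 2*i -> [98, 100, 102, 104, 106]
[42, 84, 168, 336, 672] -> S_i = 42*2^i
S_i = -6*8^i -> [-6, -48, -384, -3072, -24576]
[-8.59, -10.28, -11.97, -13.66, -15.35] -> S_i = -8.59 + -1.69*i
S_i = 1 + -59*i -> [1, -58, -117, -176, -235]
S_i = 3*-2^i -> [3, -6, 12, -24, 48]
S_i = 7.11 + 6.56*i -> [7.11, 13.67, 20.23, 26.79, 33.35]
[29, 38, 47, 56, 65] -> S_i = 29 + 9*i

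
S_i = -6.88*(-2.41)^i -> [-6.88, 16.58, -39.96, 96.3, -232.09]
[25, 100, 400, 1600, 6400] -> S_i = 25*4^i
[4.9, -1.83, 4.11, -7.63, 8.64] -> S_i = Random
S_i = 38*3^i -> [38, 114, 342, 1026, 3078]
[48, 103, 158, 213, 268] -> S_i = 48 + 55*i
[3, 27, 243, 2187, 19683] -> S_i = 3*9^i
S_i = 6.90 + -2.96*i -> [6.9, 3.94, 0.98, -1.98, -4.94]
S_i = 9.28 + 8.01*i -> [9.28, 17.29, 25.3, 33.31, 41.32]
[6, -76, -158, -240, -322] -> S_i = 6 + -82*i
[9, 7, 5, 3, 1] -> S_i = 9 + -2*i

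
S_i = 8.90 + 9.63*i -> [8.9, 18.53, 28.16, 37.79, 47.42]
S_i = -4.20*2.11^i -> [-4.2, -8.86, -18.7, -39.45, -83.25]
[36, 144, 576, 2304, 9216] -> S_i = 36*4^i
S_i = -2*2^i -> [-2, -4, -8, -16, -32]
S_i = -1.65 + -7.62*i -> [-1.65, -9.27, -16.89, -24.51, -32.13]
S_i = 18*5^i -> [18, 90, 450, 2250, 11250]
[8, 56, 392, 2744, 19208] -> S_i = 8*7^i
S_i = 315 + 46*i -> [315, 361, 407, 453, 499]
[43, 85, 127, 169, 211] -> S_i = 43 + 42*i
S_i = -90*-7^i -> [-90, 630, -4410, 30870, -216090]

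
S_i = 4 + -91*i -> [4, -87, -178, -269, -360]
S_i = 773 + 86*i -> [773, 859, 945, 1031, 1117]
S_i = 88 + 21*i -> [88, 109, 130, 151, 172]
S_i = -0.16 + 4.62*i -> [-0.16, 4.46, 9.08, 13.7, 18.32]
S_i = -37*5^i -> [-37, -185, -925, -4625, -23125]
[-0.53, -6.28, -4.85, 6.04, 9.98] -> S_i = Random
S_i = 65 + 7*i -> [65, 72, 79, 86, 93]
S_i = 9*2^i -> [9, 18, 36, 72, 144]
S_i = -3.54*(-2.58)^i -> [-3.54, 9.13, -23.56, 60.79, -156.85]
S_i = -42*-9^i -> [-42, 378, -3402, 30618, -275562]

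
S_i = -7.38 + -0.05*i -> [-7.38, -7.43, -7.48, -7.53, -7.58]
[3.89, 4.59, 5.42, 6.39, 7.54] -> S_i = 3.89*1.18^i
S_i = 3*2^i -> [3, 6, 12, 24, 48]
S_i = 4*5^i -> [4, 20, 100, 500, 2500]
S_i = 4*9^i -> [4, 36, 324, 2916, 26244]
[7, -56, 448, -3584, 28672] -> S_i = 7*-8^i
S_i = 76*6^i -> [76, 456, 2736, 16416, 98496]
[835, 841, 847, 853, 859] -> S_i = 835 + 6*i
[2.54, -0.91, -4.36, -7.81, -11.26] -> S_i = 2.54 + -3.45*i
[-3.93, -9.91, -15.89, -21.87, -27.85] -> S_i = -3.93 + -5.98*i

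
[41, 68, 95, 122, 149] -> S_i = 41 + 27*i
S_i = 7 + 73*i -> [7, 80, 153, 226, 299]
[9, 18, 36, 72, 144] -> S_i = 9*2^i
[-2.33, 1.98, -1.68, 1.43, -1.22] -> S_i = -2.33*(-0.85)^i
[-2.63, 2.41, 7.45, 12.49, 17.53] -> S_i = -2.63 + 5.04*i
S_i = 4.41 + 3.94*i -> [4.41, 8.35, 12.29, 16.23, 20.17]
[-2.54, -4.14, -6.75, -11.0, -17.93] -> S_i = -2.54*1.63^i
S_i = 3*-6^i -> [3, -18, 108, -648, 3888]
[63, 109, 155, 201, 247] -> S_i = 63 + 46*i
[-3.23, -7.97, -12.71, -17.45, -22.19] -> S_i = -3.23 + -4.74*i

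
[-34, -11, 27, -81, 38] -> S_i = Random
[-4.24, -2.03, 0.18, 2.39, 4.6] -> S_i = -4.24 + 2.21*i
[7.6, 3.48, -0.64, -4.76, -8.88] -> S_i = 7.60 + -4.12*i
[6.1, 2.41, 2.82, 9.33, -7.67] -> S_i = Random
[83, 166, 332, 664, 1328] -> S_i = 83*2^i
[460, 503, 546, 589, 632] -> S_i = 460 + 43*i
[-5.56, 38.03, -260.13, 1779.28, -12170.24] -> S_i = -5.56*(-6.84)^i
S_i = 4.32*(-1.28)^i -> [4.32, -5.53, 7.08, -9.06, 11.6]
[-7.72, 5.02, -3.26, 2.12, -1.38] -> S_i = -7.72*(-0.65)^i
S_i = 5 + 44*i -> [5, 49, 93, 137, 181]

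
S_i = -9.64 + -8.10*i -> [-9.64, -17.74, -25.84, -33.94, -42.04]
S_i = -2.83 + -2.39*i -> [-2.83, -5.22, -7.61, -10.0, -12.39]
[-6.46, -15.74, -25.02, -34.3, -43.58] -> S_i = -6.46 + -9.28*i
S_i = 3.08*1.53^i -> [3.08, 4.71, 7.21, 11.03, 16.88]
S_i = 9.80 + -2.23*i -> [9.8, 7.57, 5.34, 3.11, 0.88]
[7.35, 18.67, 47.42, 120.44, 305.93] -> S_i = 7.35*2.54^i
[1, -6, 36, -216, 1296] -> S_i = 1*-6^i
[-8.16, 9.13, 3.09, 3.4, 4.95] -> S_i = Random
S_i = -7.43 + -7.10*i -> [-7.43, -14.53, -21.63, -28.73, -35.83]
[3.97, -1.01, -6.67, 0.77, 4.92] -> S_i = Random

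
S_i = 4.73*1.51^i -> [4.73, 7.14, 10.78, 16.29, 24.59]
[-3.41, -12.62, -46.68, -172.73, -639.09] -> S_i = -3.41*3.70^i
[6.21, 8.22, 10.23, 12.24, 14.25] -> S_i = 6.21 + 2.01*i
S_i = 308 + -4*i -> [308, 304, 300, 296, 292]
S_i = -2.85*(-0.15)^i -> [-2.85, 0.43, -0.06, 0.01, -0.0]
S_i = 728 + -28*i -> [728, 700, 672, 644, 616]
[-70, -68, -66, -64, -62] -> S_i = -70 + 2*i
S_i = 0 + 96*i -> [0, 96, 192, 288, 384]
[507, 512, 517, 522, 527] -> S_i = 507 + 5*i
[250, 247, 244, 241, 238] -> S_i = 250 + -3*i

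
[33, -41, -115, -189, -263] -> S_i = 33 + -74*i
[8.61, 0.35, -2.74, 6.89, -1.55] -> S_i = Random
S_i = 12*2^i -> [12, 24, 48, 96, 192]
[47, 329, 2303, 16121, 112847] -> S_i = 47*7^i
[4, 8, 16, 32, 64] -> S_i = 4*2^i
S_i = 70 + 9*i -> [70, 79, 88, 97, 106]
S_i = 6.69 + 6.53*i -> [6.69, 13.22, 19.75, 26.28, 32.81]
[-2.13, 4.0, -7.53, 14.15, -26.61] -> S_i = -2.13*(-1.88)^i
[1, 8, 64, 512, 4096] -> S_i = 1*8^i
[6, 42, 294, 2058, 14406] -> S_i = 6*7^i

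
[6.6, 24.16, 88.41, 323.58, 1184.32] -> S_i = 6.60*3.66^i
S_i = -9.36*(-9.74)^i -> [-9.36, 91.17, -887.96, 8648.74, -84238.7]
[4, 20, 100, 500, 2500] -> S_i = 4*5^i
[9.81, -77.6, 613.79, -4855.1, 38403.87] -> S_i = 9.81*(-7.91)^i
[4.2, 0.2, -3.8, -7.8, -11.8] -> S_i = 4.20 + -4.00*i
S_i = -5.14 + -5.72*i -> [-5.14, -10.86, -16.58, -22.3, -28.02]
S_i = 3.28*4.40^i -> [3.28, 14.43, 63.5, 279.4, 1229.38]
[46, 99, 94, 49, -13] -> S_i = Random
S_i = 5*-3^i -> [5, -15, 45, -135, 405]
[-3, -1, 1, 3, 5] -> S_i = -3 + 2*i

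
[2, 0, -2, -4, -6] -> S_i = 2 + -2*i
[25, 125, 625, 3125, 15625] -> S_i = 25*5^i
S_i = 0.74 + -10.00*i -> [0.74, -9.26, -19.26, -29.26, -39.26]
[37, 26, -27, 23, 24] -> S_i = Random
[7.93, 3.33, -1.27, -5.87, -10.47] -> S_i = 7.93 + -4.60*i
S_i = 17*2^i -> [17, 34, 68, 136, 272]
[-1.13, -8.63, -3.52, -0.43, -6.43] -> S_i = Random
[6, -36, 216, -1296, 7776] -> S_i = 6*-6^i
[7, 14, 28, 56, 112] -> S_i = 7*2^i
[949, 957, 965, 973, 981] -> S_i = 949 + 8*i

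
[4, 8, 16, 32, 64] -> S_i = 4*2^i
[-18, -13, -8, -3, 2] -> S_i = -18 + 5*i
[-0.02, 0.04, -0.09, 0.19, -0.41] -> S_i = -0.02*(-2.13)^i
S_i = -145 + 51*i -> [-145, -94, -43, 8, 59]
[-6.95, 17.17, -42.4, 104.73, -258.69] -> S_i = -6.95*(-2.47)^i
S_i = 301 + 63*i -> [301, 364, 427, 490, 553]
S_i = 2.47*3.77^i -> [2.47, 9.31, 35.11, 132.35, 498.96]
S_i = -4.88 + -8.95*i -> [-4.88, -13.83, -22.78, -31.73, -40.68]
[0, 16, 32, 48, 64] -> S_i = 0 + 16*i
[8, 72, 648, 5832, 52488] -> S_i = 8*9^i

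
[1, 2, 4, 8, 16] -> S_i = 1*2^i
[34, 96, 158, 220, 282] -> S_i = 34 + 62*i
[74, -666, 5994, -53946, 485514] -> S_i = 74*-9^i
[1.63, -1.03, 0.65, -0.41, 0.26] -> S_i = 1.63*(-0.63)^i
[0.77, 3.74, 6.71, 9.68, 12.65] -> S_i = 0.77 + 2.97*i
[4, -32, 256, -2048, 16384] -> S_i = 4*-8^i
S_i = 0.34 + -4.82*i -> [0.34, -4.48, -9.3, -14.12, -18.94]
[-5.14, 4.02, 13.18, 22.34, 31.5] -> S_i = -5.14 + 9.16*i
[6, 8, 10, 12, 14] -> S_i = 6 + 2*i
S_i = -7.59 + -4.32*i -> [-7.59, -11.91, -16.23, -20.55, -24.87]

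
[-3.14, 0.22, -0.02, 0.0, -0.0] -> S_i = -3.14*(-0.07)^i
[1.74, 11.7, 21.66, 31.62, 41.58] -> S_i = 1.74 + 9.96*i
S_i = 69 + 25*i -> [69, 94, 119, 144, 169]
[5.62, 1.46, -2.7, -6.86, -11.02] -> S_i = 5.62 + -4.16*i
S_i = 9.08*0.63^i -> [9.08, 5.72, 3.6, 2.27, 1.43]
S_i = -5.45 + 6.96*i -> [-5.45, 1.51, 8.47, 15.43, 22.39]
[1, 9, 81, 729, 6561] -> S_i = 1*9^i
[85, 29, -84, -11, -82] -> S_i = Random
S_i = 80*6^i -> [80, 480, 2880, 17280, 103680]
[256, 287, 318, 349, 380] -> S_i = 256 + 31*i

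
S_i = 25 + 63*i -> [25, 88, 151, 214, 277]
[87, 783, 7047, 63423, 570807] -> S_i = 87*9^i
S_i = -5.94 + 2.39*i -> [-5.94, -3.55, -1.16, 1.23, 3.62]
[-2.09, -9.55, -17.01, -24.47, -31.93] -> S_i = -2.09 + -7.46*i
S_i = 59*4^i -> [59, 236, 944, 3776, 15104]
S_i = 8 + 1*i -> [8, 9, 10, 11, 12]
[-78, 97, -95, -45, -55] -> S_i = Random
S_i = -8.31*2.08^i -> [-8.31, -17.28, -35.95, -74.78, -155.54]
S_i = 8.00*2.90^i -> [8.0, 23.2, 67.28, 195.11, 565.82]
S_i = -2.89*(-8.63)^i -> [-2.89, 24.94, -215.24, 1857.51, -16030.28]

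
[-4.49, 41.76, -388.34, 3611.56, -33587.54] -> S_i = -4.49*(-9.30)^i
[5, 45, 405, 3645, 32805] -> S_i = 5*9^i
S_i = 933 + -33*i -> [933, 900, 867, 834, 801]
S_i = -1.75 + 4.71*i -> [-1.75, 2.96, 7.67, 12.38, 17.09]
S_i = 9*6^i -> [9, 54, 324, 1944, 11664]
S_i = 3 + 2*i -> [3, 5, 7, 9, 11]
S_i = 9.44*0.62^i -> [9.44, 5.85, 3.63, 2.25, 1.39]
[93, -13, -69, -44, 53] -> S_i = Random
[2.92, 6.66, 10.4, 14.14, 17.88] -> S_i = 2.92 + 3.74*i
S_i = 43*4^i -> [43, 172, 688, 2752, 11008]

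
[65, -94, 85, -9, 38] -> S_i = Random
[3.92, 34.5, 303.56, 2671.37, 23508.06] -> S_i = 3.92*8.80^i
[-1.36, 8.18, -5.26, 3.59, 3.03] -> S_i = Random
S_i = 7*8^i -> [7, 56, 448, 3584, 28672]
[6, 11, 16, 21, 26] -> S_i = 6 + 5*i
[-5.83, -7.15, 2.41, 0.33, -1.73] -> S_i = Random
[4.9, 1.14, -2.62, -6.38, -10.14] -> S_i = 4.90 + -3.76*i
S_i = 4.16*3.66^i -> [4.16, 15.23, 55.73, 203.96, 746.48]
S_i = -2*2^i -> [-2, -4, -8, -16, -32]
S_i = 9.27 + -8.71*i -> [9.27, 0.56, -8.15, -16.86, -25.57]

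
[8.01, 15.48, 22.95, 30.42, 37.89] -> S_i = 8.01 + 7.47*i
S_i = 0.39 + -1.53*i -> [0.39, -1.14, -2.67, -4.2, -5.73]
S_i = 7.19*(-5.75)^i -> [7.19, -41.34, 237.72, -1366.89, 7859.6]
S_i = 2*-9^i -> [2, -18, 162, -1458, 13122]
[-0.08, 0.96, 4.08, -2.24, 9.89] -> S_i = Random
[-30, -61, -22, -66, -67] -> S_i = Random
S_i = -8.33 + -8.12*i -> [-8.33, -16.45, -24.57, -32.69, -40.81]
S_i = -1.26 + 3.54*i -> [-1.26, 2.28, 5.82, 9.36, 12.9]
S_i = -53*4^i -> [-53, -212, -848, -3392, -13568]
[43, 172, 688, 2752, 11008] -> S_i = 43*4^i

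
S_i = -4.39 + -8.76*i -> [-4.39, -13.15, -21.91, -30.67, -39.43]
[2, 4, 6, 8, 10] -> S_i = 2 + 2*i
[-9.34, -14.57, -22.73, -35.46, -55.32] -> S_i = -9.34*1.56^i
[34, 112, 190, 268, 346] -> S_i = 34 + 78*i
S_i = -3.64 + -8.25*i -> [-3.64, -11.89, -20.14, -28.39, -36.64]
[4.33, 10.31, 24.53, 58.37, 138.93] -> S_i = 4.33*2.38^i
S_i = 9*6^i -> [9, 54, 324, 1944, 11664]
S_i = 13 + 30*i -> [13, 43, 73, 103, 133]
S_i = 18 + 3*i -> [18, 21, 24, 27, 30]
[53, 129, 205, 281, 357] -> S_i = 53 + 76*i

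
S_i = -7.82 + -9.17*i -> [-7.82, -16.99, -26.16, -35.33, -44.5]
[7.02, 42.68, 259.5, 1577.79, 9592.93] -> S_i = 7.02*6.08^i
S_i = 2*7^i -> [2, 14, 98, 686, 4802]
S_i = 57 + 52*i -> [57, 109, 161, 213, 265]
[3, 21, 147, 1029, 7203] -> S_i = 3*7^i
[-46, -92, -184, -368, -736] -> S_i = -46*2^i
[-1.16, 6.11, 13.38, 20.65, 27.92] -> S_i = -1.16 + 7.27*i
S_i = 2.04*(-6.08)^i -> [2.04, -12.4, 75.41, -458.5, 2787.69]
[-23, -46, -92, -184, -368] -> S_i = -23*2^i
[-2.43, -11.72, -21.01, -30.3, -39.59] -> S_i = -2.43 + -9.29*i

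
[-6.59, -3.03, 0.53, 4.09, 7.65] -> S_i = -6.59 + 3.56*i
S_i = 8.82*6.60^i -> [8.82, 58.21, 384.2, 2535.71, 16735.72]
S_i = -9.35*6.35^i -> [-9.35, -59.37, -377.02, -2394.05, -15202.2]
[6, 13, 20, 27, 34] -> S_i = 6 + 7*i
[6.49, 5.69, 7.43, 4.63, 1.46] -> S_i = Random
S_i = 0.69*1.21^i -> [0.69, 0.83, 1.01, 1.22, 1.48]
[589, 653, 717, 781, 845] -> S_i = 589 + 64*i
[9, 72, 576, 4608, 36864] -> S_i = 9*8^i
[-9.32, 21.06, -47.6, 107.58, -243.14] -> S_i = -9.32*(-2.26)^i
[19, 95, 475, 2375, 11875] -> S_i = 19*5^i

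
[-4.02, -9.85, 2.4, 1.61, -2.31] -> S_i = Random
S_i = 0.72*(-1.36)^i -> [0.72, -0.98, 1.33, -1.81, 2.46]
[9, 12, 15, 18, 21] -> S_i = 9 + 3*i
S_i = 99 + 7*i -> [99, 106, 113, 120, 127]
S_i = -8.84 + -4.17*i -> [-8.84, -13.01, -17.18, -21.35, -25.52]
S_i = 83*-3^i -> [83, -249, 747, -2241, 6723]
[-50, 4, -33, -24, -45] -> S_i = Random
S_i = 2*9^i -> [2, 18, 162, 1458, 13122]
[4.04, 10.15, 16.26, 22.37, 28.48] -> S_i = 4.04 + 6.11*i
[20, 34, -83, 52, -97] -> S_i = Random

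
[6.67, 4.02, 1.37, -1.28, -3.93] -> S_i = 6.67 + -2.65*i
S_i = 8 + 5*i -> [8, 13, 18, 23, 28]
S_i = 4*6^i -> [4, 24, 144, 864, 5184]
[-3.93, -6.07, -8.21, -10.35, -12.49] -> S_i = -3.93 + -2.14*i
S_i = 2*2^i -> [2, 4, 8, 16, 32]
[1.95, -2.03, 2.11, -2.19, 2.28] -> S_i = 1.95*(-1.04)^i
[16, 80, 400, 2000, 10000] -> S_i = 16*5^i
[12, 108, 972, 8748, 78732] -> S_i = 12*9^i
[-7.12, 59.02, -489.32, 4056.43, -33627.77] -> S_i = -7.12*(-8.29)^i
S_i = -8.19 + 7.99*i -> [-8.19, -0.2, 7.79, 15.78, 23.77]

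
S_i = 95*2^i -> [95, 190, 380, 760, 1520]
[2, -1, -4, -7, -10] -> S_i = 2 + -3*i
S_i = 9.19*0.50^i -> [9.19, 4.6, 2.3, 1.15, 0.57]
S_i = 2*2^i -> [2, 4, 8, 16, 32]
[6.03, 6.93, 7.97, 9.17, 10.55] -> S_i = 6.03*1.15^i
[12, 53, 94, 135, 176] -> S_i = 12 + 41*i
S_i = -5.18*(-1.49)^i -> [-5.18, 7.72, -11.5, 17.14, -25.53]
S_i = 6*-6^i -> [6, -36, 216, -1296, 7776]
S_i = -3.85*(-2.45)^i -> [-3.85, 9.43, -23.11, 56.62, -138.72]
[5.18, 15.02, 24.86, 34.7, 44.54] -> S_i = 5.18 + 9.84*i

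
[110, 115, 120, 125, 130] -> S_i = 110 + 5*i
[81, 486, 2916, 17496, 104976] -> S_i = 81*6^i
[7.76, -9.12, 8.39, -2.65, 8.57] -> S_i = Random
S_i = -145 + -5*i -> [-145, -150, -155, -160, -165]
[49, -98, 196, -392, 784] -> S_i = 49*-2^i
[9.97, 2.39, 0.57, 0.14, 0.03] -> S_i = 9.97*0.24^i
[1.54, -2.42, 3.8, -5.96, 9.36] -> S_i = 1.54*(-1.57)^i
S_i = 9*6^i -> [9, 54, 324, 1944, 11664]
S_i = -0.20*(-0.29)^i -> [-0.2, 0.06, -0.02, 0.0, -0.0]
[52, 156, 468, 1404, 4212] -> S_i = 52*3^i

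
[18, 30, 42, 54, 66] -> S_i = 18 + 12*i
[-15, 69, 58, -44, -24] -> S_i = Random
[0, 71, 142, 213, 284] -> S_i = 0 + 71*i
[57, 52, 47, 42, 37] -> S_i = 57 + -5*i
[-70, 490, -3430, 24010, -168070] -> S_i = -70*-7^i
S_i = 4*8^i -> [4, 32, 256, 2048, 16384]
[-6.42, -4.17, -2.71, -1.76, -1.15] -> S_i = -6.42*0.65^i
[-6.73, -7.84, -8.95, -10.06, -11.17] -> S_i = -6.73 + -1.11*i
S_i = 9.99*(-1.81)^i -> [9.99, -18.08, 32.73, -59.24, 107.22]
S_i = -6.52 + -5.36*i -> [-6.52, -11.88, -17.24, -22.6, -27.96]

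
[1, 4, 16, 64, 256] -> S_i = 1*4^i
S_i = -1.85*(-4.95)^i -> [-1.85, 9.16, -45.33, 224.38, -1110.69]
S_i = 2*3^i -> [2, 6, 18, 54, 162]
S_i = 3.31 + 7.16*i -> [3.31, 10.47, 17.63, 24.79, 31.95]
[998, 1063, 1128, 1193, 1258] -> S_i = 998 + 65*i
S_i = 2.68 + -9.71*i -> [2.68, -7.03, -16.74, -26.45, -36.16]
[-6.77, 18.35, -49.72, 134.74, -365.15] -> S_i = -6.77*(-2.71)^i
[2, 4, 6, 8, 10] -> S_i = 2 + 2*i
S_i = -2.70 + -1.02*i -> [-2.7, -3.72, -4.74, -5.76, -6.78]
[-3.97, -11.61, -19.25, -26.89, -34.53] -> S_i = -3.97 + -7.64*i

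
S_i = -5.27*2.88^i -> [-5.27, -15.18, -43.71, -125.89, -362.56]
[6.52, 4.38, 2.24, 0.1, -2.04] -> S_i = 6.52 + -2.14*i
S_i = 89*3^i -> [89, 267, 801, 2403, 7209]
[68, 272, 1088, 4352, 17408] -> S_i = 68*4^i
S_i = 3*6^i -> [3, 18, 108, 648, 3888]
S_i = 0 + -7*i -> [0, -7, -14, -21, -28]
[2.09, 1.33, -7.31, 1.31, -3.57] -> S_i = Random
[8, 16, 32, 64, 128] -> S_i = 8*2^i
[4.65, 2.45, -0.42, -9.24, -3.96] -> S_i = Random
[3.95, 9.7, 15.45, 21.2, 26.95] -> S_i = 3.95 + 5.75*i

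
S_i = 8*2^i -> [8, 16, 32, 64, 128]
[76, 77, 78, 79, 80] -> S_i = 76 + 1*i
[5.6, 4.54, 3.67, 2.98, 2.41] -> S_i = 5.60*0.81^i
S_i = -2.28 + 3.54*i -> [-2.28, 1.26, 4.8, 8.34, 11.88]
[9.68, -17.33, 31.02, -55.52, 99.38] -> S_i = 9.68*(-1.79)^i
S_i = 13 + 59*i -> [13, 72, 131, 190, 249]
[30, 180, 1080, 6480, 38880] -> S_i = 30*6^i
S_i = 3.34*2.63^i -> [3.34, 8.78, 23.1, 60.76, 159.8]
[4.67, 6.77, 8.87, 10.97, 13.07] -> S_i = 4.67 + 2.10*i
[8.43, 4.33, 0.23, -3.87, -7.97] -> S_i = 8.43 + -4.10*i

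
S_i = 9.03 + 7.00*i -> [9.03, 16.03, 23.03, 30.03, 37.03]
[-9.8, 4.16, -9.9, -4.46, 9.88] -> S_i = Random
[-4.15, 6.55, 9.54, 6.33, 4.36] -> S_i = Random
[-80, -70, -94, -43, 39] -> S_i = Random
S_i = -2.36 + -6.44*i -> [-2.36, -8.8, -15.24, -21.68, -28.12]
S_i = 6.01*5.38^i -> [6.01, 32.33, 173.96, 935.88, 5035.05]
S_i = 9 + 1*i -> [9, 10, 11, 12, 13]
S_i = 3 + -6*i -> [3, -3, -9, -15, -21]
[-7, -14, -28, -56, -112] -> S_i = -7*2^i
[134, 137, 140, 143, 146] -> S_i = 134 + 3*i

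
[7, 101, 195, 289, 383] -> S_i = 7 + 94*i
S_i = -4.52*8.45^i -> [-4.52, -38.19, -322.74, -2727.15, -23044.39]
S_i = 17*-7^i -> [17, -119, 833, -5831, 40817]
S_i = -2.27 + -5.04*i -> [-2.27, -7.31, -12.35, -17.39, -22.43]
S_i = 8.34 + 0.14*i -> [8.34, 8.48, 8.62, 8.76, 8.9]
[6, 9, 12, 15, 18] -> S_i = 6 + 3*i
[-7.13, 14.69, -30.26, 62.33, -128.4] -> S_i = -7.13*(-2.06)^i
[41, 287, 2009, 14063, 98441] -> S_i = 41*7^i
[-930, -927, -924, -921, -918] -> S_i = -930 + 3*i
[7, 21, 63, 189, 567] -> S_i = 7*3^i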